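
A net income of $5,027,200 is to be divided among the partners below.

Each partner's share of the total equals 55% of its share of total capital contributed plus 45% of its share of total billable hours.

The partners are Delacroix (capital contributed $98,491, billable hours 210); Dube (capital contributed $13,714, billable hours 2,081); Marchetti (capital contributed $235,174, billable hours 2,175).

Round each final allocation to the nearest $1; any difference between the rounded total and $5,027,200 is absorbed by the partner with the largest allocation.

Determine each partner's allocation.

Totals — capital contributed 347,379, billable hours 4,466.
Blended shares (55% capital contributed + 45% billable hours): Delacroix 0.1771; Dube 0.2314; Marchetti 0.5915.
Raw shares: Delacroix 890,313.14; Dube 1,163,281.28; Marchetti 2,973,605.58.
At nearest $1: Delacroix $890,313; Dube $1,163,281; Marchetti $2,973,606. Sum = $5,027,200.
Sum already equals the total — no adjustment.

Delacroix: $890,313; Dube: $1,163,281; Marchetti: $2,973,606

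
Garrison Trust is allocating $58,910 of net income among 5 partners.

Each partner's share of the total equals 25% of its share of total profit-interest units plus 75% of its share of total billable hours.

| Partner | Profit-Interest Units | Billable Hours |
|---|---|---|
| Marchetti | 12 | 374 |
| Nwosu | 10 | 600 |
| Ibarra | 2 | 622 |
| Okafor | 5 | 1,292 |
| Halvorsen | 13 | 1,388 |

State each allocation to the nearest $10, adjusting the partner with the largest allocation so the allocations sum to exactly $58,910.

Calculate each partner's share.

Profit-interest units total 42; billable hours total 4,276.
Composite weights (25% profit-interest units + 75% billable hours): Marchetti 0.1370; Nwosu 0.1648; Ibarra 0.1210; Okafor 0.2564; Halvorsen 0.3208.
Pro-rata amounts: Marchetti 8,072.28; Nwosu 9,706.15; Ibarra 7,128.23; Okafor 15,103.08; Halvorsen 18,900.26.
Rounded to nearest $10: Marchetti $8,070; Nwosu $9,710; Ibarra $7,130; Okafor $15,100; Halvorsen $18,900. Sum = $58,910.
No rounding difference to absorb.

Marchetti: $8,070 | Nwosu: $9,710 | Ibarra: $7,130 | Okafor: $15,100 | Halvorsen: $18,900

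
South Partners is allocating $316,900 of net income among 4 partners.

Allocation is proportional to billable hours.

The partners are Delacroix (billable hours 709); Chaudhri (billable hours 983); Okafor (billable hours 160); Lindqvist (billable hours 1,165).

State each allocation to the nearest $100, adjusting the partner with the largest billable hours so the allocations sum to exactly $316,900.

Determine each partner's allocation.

Delacroix: $74,500 | Chaudhri: $103,300 | Okafor: $16,800 | Lindqvist: $122,300

Billable hours total: 3,017.
Pro-rata amounts: Delacroix 709/3,017 × $316,900 = 74,472.03; Chaudhri 983/3,017 × $316,900 = 103,252.47; Okafor 160/3,017 × $316,900 = 16,806.10; Lindqvist 1,165/3,017 × $316,900 = 122,369.41.
Rounded to nearest $100: Delacroix $74,500; Chaudhri $103,300; Okafor $16,800; Lindqvist $122,400. Sum = $317,000.
Difference $316,900 − $317,000 = −$100 applied to largest billable hours (Lindqvist): Lindqvist becomes $122,300.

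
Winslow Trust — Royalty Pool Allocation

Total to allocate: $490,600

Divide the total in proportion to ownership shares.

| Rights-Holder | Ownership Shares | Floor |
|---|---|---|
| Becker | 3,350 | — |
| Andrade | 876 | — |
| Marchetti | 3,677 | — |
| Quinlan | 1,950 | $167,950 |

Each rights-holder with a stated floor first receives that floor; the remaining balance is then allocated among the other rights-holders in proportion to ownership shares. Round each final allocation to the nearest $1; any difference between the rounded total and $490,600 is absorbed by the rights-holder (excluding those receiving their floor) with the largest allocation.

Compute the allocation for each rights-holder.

Minimums first: Quinlan $167,950. Residual $322,650.
Residual split over remaining ownership shares 7,903: Becker 136,768.00 → $136,768; Andrade 35,763.81 → $35,764; Marchetti 150,118.19 → $150,118.

Becker: $136,768; Andrade: $35,764; Marchetti: $150,118; Quinlan: $167,950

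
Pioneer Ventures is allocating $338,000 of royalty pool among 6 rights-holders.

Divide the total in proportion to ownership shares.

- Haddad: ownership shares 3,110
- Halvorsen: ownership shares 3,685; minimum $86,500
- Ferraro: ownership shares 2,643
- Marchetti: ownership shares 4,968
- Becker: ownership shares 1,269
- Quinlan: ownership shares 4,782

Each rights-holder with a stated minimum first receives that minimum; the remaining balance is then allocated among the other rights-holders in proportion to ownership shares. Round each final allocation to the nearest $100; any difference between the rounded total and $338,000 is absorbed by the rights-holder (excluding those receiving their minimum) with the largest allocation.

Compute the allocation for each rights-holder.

Minimums first: Halvorsen $86,500. Balance $251,500.
Balance split over remaining ownership shares 16,772: Haddad 46,635.17 → $46,600; Ferraro 39,632.39 → $39,600; Marchetti 74,496.30 → $74,500; Becker 19,028.95 → $19,000; Quinlan 71,707.19 → $71,700.
Rounding difference +$100 applied to Marchetti → $74,600.

Haddad: $46,600 · Halvorsen: $86,500 · Ferraro: $39,600 · Marchetti: $74,600 · Becker: $19,000 · Quinlan: $71,700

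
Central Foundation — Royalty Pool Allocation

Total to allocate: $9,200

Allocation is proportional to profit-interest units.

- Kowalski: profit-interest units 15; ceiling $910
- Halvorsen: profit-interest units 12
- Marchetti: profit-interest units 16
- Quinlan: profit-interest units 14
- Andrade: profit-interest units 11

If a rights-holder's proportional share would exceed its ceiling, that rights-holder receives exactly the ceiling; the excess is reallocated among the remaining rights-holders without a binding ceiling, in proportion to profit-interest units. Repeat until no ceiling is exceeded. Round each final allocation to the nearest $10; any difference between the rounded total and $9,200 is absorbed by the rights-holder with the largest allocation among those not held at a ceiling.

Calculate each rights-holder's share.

Profit-interest units total: 68.
Pro-rata shares before constraints: Kowalski 2,029.41; Halvorsen 1,623.53; Marchetti 2,164.71; Quinlan 1,894.12; Andrade 1,488.24.
Capped: Kowalski ($910); balance $8,290 reallocated over remaining profit-interest units 53.
Redistributed shares: Halvorsen 1,876.98 → $1,880; Marchetti 2,502.64 → $2,500; Quinlan 2,189.81 → $2,190; Andrade 1,720.57 → $1,720.

Kowalski: $910 | Halvorsen: $1,880 | Marchetti: $2,500 | Quinlan: $2,190 | Andrade: $1,720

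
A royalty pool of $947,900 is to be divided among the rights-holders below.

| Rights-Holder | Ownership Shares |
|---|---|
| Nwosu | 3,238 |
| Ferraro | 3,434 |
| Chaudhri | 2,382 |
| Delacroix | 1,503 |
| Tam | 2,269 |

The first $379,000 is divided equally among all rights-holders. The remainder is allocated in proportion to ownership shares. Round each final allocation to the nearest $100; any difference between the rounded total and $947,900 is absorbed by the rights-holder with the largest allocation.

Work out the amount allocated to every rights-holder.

Nwosu: $219,400 | Ferraro: $228,100 | Chaudhri: $181,500 | Delacroix: $142,500 | Tam: $176,400

First tranche $379,000 split equally: $75,800 each.
Remainder $568,900 by ownership shares (total 12,826): Nwosu 143,622.19 → $143,600; Ferraro 152,315.81 → $152,300; Chaudhri 105,654.12 → $105,700; Delacroix 66,665.89 → $66,700; Tam 100,641.99 → $100,600.
Totals: Nwosu $75,800 + $143,600 = $219,400; Ferraro $75,800 + $152,300 = $228,100; Chaudhri $75,800 + $105,700 = $181,500; Delacroix $75,800 + $66,700 = $142,500; Tam $75,800 + $100,600 = $176,400.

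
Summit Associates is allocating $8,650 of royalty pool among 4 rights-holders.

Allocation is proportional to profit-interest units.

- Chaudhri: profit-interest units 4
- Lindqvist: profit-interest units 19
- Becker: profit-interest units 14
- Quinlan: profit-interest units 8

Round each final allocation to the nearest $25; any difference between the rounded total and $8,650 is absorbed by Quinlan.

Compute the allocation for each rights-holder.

Chaudhri: $775 | Lindqvist: $3,650 | Becker: $2,700 | Quinlan: $1,525

Total profit-interest units = 45.
Pro-rata amounts: Chaudhri 4/45 × $8,650 = 768.89; Lindqvist 19/45 × $8,650 = 3,652.22; Becker 14/45 × $8,650 = 2,691.11; Quinlan 8/45 × $8,650 = 1,537.78.
Rounded to nearest $25: Chaudhri $775; Lindqvist $3,650; Becker $2,700; Quinlan $1,550. Sum = $8,675.
Difference $8,650 − $8,675 = −$25 applied to Quinlan: Quinlan becomes $1,525.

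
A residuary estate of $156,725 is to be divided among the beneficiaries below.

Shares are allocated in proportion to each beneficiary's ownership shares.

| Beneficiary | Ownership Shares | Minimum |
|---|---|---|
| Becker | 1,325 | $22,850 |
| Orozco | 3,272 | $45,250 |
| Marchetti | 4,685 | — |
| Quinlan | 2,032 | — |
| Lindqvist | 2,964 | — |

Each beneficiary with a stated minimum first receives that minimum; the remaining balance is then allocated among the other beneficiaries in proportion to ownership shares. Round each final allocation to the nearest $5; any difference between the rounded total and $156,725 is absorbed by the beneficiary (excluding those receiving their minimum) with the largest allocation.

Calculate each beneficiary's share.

Becker: $22,850 | Orozco: $45,250 | Marchetti: $42,890 | Quinlan: $18,600 | Lindqvist: $27,135

Fund the minimums — Becker $22,850; Orozco $45,250. Remaining pool $88,625.
Remaining pool split over remaining ownership shares 9,681: Marchetti 42,888.97 → $42,890; Quinlan 18,602.00 → $18,600; Lindqvist 27,134.03 → $27,135.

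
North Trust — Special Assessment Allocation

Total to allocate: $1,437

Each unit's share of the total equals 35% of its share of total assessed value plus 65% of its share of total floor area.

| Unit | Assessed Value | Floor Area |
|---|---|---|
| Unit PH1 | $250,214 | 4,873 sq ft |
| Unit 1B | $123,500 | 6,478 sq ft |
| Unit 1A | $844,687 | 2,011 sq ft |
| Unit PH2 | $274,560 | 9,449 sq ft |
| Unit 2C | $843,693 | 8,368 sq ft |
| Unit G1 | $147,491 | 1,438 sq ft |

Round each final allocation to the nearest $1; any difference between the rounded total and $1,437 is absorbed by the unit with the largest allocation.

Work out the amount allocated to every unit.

Unit PH1: $190 · Unit 1B: $211 · Unit 1A: $229 · Unit PH2: $326 · Unit 2C: $410 · Unit G1: $71

Totals — assessed value 2,484,145, floor area 32,617.
Combined weights (35% assessed value + 65% floor area): Unit PH1 0.1324; Unit 1B 0.1465; Unit 1A 0.1591; Unit PH2 0.2270; Unit 2C 0.2856; Unit G1 0.0494.
Unrounded shares: Unit PH1 190.21; Unit 1B 210.51; Unit 1A 228.61; Unit PH2 326.18; Unit 2C 410.45; Unit G1 71.04.
At nearest $1: Unit PH1 $190; Unit 1B $211; Unit 1A $229; Unit PH2 $326; Unit 2C $410; Unit G1 $71. Sum = $1,437.
No rounding difference to absorb.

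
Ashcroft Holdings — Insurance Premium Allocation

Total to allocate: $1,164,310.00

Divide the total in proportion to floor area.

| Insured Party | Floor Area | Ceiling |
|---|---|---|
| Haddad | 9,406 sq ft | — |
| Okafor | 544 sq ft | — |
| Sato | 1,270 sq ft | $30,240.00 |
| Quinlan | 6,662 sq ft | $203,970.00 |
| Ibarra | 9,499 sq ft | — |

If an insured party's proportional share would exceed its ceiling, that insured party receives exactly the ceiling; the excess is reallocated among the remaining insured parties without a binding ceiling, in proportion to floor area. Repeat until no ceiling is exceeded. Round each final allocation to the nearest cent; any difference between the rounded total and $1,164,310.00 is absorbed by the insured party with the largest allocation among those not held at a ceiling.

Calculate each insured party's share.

Haddad: $449,818.53 | Okafor: $26,015.45 | Sato: $30,240.00 | Quinlan: $203,970.00 | Ibarra: $454,266.02

Sum of floor area: 27,381.
Proportional shares (ignoring caps): Haddad 399,967.1254; Okafor 23,132.2684; Sato 54,003.6412; Quinlan 283,285.2423; Ibarra 403,921.7227.
Held at cap: Sato ($30,240.00), Quinlan ($203,970.00); balance $930,100.00 reallocated over remaining floor area 19,449.
Remaining shares: Haddad 449,818.5305 → $449,818.53; Okafor 26,015.4455 → $26,015.45; Ibarra 454,266.0240 → $454,266.02.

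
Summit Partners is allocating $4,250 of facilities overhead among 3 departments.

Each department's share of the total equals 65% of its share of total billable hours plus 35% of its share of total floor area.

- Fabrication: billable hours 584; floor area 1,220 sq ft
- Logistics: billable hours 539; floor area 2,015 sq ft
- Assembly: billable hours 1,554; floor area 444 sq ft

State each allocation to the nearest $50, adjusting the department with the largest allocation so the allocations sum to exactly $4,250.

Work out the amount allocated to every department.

Billable hours total 2,677; floor area total 3,679.
Combined weights (65% billable hours + 35% floor area): Fabrication 0.2579; Logistics 0.3226; Assembly 0.4196.
Pro-rata amounts: Fabrication 1,095.92; Logistics 1,370.92; Assembly 1,783.15.
Rounded to nearest $50: Fabrication $1,100; Logistics $1,350; Assembly $1,800. Sum = $4,250.
Sum already equals the total — no adjustment.

Fabrication: $1,100; Logistics: $1,350; Assembly: $1,800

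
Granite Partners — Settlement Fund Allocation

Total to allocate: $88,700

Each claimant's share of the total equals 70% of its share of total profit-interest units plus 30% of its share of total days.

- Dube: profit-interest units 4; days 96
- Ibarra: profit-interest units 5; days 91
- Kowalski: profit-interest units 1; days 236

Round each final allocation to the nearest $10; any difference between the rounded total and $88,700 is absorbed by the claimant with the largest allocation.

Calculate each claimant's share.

Profit-interest units total 10; days total 423.
Composite weights (70% profit-interest units + 30% days): Dube 0.3481; Ibarra 0.4145; Kowalski 0.2374.
Proportional shares: Dube 30,875.15; Ibarra 36,769.61; Kowalski 21,055.24.
At nearest $10: Dube $30,880; Ibarra $36,770; Kowalski $21,060. Sum = $88,710.
Difference $88,700 − $88,710 = −$10 applied to largest allocation (Ibarra): Ibarra becomes $36,760.

Dube: $30,880 · Ibarra: $36,760 · Kowalski: $21,060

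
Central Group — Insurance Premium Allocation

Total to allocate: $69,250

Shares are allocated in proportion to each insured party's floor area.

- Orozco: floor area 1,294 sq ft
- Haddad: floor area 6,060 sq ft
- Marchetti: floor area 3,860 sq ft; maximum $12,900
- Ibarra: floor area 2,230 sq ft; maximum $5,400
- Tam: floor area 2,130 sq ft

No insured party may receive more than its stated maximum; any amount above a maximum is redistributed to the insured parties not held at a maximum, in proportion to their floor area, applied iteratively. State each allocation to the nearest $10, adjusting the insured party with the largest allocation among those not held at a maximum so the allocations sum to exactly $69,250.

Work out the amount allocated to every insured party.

Combined floor area = 15,574.
Unconstrained shares: Orozco 5,753.79; Haddad 26,945.87; Marchetti 17,163.54; Ibarra 9,915.72; Tam 9,471.07.
Held at cap: Marchetti ($12,900), Ibarra ($5,400); remaining pool $50,950 reallocated over remaining floor area 9,484.
Redistributed shares: Orozco 6,951.63 → $6,950; Haddad 32,555.57 → $32,560; Tam 11,442.80 → $11,440.

Orozco: $6,950 · Haddad: $32,560 · Marchetti: $12,900 · Ibarra: $5,400 · Tam: $11,440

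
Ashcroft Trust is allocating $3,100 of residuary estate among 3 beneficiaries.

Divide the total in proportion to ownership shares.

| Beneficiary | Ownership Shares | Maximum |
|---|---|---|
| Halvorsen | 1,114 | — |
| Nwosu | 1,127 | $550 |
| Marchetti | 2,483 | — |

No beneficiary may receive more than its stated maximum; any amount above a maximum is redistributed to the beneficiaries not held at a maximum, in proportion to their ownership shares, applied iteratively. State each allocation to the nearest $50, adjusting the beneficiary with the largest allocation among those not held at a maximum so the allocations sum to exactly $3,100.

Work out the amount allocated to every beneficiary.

Halvorsen: $800 · Nwosu: $550 · Marchetti: $1,750

Ownership shares total: 4,724.
Proportional shares (ignoring caps): Halvorsen 731.03; Nwosu 739.56; Marchetti 1,629.40.
Cap binds for Nwosu ($550); balance $2,550 reallocated over remaining ownership shares 3,597.
Shares after redistribution: Halvorsen 789.74 → $800; Marchetti 1,760.26 → $1,750.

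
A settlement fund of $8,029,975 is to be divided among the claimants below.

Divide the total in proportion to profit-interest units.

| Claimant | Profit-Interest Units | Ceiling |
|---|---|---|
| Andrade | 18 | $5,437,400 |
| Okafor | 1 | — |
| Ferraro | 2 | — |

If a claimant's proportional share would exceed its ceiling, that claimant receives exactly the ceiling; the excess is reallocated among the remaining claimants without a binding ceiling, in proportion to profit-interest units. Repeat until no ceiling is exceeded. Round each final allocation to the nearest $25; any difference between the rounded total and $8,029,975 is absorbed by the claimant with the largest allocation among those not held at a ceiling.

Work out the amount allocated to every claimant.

Andrade: $5,437,400 · Okafor: $864,200 · Ferraro: $1,728,375

Sum of profit-interest units: 21.
Unconstrained shares: Andrade 6,882,835.71; Okafor 382,379.76; Ferraro 764,759.52.
Capped: Andrade ($5,437,400); remaining pool $2,592,575 reallocated over remaining profit-interest units 3.
Shares after redistribution: Okafor 864,191.67 → $864,200; Ferraro 1,728,383.33 → $1,728,375.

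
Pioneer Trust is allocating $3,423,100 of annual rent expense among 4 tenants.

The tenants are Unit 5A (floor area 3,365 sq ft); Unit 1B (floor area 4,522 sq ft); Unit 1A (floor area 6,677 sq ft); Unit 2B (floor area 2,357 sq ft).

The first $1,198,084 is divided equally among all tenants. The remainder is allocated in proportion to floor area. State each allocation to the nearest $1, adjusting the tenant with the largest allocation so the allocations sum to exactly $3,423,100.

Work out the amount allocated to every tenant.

Unit 5A: $742,000 · Unit 1B: $894,138 · Unit 1A: $1,177,509 · Unit 2B: $609,453

$1,198,084 shared equally gives $299,521 per tenant.
Remainder $2,225,016 by floor area (total 16,921): Unit 5A 442,478.51 → $442,479; Unit 1B 594,617.48 → $594,617; Unit 1A 877,987.82 → $877,988; Unit 2B 309,932.20 → $309,932.
Totals: Unit 5A $299,521 + $442,479 = $742,000; Unit 1B $299,521 + $594,617 = $894,138; Unit 1A $299,521 + $877,988 = $1,177,509; Unit 2B $299,521 + $309,932 = $609,453.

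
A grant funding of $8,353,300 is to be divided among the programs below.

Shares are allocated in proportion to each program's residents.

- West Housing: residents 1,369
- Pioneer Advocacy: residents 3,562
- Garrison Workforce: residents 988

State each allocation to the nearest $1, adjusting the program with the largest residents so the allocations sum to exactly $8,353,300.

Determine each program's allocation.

Residents total: 1,369 + 3,562 + 988 = 5,919.
Proportional shares: West Housing 1,932,026.98; Pioneer Advocacy 5,026,939.45; Garrison Workforce 1,394,333.57.
At nearest $1: West Housing $1,932,027; Pioneer Advocacy $5,026,939; Garrison Workforce $1,394,334. Sum = $8,353,300.
Rounded total matches; no reconciliation needed.

West Housing: $1,932,027 · Pioneer Advocacy: $5,026,939 · Garrison Workforce: $1,394,334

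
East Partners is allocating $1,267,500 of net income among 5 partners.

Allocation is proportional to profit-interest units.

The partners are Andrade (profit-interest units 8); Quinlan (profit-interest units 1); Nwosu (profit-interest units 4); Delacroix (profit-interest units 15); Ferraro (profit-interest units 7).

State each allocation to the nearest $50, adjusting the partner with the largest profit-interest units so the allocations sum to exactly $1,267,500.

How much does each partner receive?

Sum of profit-interest units: 8 + 1 + 4 + 15 + 7 = 35.
Pro-rata amounts: Andrade 289,714.29; Quinlan 36,214.29; Nwosu 144,857.14; Delacroix 543,214.29; Ferraro 253,500.00.
At nearest $50: Andrade $289,700; Quinlan $36,200; Nwosu $144,850; Delacroix $543,200; Ferraro $253,500. Sum = $1,267,450.
Difference $1,267,500 − $1,267,450 = +$50 applied to largest profit-interest units (Delacroix): Delacroix becomes $543,250.

Andrade: $289,700 | Quinlan: $36,200 | Nwosu: $144,850 | Delacroix: $543,250 | Ferraro: $253,500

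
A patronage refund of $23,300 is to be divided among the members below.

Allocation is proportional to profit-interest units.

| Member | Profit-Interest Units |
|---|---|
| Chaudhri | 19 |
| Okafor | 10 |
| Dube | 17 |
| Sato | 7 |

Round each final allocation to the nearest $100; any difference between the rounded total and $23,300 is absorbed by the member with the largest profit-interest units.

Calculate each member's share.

Profit-interest units total: 53.
Proportional shares: Chaudhri 19/53 × $23,300 = 8,352.83; Okafor 10/53 × $23,300 = 4,396.23; Dube 17/53 × $23,300 = 7,473.58; Sato 7/53 × $23,300 = 3,077.36.
At nearest $100: Chaudhri $8,400; Okafor $4,400; Dube $7,500; Sato $3,100. Sum = $23,400.
Difference $23,300 − $23,400 = −$100 applied to largest profit-interest units (Chaudhri): Chaudhri becomes $8,300.

Chaudhri: $8,300 · Okafor: $4,400 · Dube: $7,500 · Sato: $3,100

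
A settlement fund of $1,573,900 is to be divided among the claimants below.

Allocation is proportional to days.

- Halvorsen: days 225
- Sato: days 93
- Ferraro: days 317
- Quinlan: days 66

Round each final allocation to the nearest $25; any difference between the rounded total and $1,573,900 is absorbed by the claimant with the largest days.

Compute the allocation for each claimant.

Days total: 225 + 93 + 317 + 66 = 701.
Raw shares: Halvorsen 505,174.75; Sato 208,805.56; Ferraro 711,735.09; Quinlan 148,184.59.
After rounding ($25): Halvorsen $505,175; Sato $208,800; Ferraro $711,725; Quinlan $148,175. Sum = $1,573,875.
Difference $1,573,900 − $1,573,875 = +$25 applied to largest days (Ferraro): Ferraro becomes $711,750.

Halvorsen: $505,175; Sato: $208,800; Ferraro: $711,750; Quinlan: $148,175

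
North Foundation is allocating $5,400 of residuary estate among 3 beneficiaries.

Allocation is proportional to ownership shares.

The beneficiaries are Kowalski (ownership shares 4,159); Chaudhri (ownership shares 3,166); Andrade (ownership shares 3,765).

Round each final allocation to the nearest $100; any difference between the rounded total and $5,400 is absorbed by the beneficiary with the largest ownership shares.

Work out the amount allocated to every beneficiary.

Kowalski: $2,100 · Chaudhri: $1,500 · Andrade: $1,800

Sum of ownership shares: 11,090.
Pro-rata amounts: Kowalski 4,159/11,090 × $5,400 = 2,025.12; Chaudhri 3,166/11,090 × $5,400 = 1,541.61; Andrade 3,765/11,090 × $5,400 = 1,833.27.
After rounding ($100): Kowalski $2,000; Chaudhri $1,500; Andrade $1,800. Sum = $5,300.
Difference $5,400 − $5,300 = +$100 applied to largest ownership shares (Kowalski): Kowalski becomes $2,100.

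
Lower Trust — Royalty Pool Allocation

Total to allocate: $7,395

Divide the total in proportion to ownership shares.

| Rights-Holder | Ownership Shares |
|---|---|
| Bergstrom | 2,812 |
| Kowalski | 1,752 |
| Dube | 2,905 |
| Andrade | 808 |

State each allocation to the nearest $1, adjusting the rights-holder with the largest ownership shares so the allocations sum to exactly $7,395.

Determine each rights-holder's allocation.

Bergstrom: $2,512; Kowalski: $1,565; Dube: $2,596; Andrade: $722

Ownership shares total: 8,277.
Raw shares: Bergstrom 2,812/8,277 × $7,395 = 2,512.35; Kowalski 1,752/8,277 × $7,395 = 1,565.31; Dube 2,905/8,277 × $7,395 = 2,595.44; Andrade 808/8,277 × $7,395 = 721.90.
Rounded to nearest $1: Bergstrom $2,512; Kowalski $1,565; Dube $2,595; Andrade $722. Sum = $7,394.
Difference $7,395 − $7,394 = +$1 applied to largest ownership shares (Dube): Dube becomes $2,596.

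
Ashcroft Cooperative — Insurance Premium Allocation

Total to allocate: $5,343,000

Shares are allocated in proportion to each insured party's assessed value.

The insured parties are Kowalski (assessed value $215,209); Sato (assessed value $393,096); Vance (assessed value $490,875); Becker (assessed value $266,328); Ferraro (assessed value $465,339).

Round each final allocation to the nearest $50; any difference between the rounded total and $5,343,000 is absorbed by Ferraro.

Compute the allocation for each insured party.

Kowalski: $628,050 · Sato: $1,147,200 · Vance: $1,432,550 · Becker: $777,250 · Ferraro: $1,357,950

Assessed value total: 1,830,847.
Unrounded shares: Kowalski 215,209/1,830,847 × $5,343,000 = 628,049.03; Sato 393,096/1,830,847 × $5,343,000 = 1,147,180.47; Vance 490,875/1,830,847 × $5,343,000 = 1,432,531.02; Becker 266,328/1,830,847 × $5,343,000 = 777,230.70; Ferraro 465,339/1,830,847 × $5,343,000 = 1,358,008.77.
At nearest $50: Kowalski $628,050; Sato $1,147,200; Vance $1,432,550; Becker $777,250; Ferraro $1,358,000. Sum = $5,343,050.
Difference $5,343,000 − $5,343,050 = −$50 applied to Ferraro: Ferraro becomes $1,357,950.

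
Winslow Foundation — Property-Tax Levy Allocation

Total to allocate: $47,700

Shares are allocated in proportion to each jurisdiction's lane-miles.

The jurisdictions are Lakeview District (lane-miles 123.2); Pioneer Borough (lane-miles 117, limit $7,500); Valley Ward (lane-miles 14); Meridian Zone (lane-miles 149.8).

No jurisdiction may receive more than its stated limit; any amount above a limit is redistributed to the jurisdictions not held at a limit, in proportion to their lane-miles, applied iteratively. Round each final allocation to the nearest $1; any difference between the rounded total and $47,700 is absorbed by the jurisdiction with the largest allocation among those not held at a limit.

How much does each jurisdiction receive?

Lakeview District: $17,257 · Pioneer Borough: $7,500 · Valley Ward: $1,961 · Meridian Zone: $20,982

Total lane-miles = 404.
Pro-rata shares before constraints: Lakeview District 14,546.14; Pioneer Borough 13,814.11; Valley Ward 1,652.97; Meridian Zone 17,686.78.
Held at cap: Pioneer Borough ($7,500); remaining pool $40,200 reallocated over remaining lane-miles 287.
Shares after redistribution: Lakeview District 17,256.59 → $17,257; Valley Ward 1,960.98 → $1,961; Meridian Zone 20,982.44 → $20,982.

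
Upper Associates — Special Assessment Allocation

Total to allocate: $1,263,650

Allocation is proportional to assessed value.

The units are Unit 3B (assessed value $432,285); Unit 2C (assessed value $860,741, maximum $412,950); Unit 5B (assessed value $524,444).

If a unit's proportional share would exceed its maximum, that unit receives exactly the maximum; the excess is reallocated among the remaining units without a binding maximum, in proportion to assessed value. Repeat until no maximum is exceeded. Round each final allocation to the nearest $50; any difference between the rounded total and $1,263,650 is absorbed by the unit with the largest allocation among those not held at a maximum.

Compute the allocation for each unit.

Unit 3B: $384,400 | Unit 2C: $412,950 | Unit 5B: $466,300

Assessed value total: 1,817,470.
Pro-rata shares before constraints: Unit 3B 300,558.99; Unit 2C 598,455.75; Unit 5B 364,635.27.
Cap binds for Unit 2C ($412,950); remaining pool $850,700 reallocated over remaining assessed value 956,729.
Redistributed shares: Unit 3B 384,377.24 → $384,400; Unit 5B 466,322.76 → $466,300.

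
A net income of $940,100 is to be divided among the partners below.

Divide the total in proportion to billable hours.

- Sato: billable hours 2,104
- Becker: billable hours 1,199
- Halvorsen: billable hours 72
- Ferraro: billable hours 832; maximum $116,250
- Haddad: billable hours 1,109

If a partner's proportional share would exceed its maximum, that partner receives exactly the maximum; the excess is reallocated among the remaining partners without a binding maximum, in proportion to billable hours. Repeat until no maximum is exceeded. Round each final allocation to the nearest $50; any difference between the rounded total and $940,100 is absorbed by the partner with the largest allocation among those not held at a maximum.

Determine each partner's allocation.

Sato: $386,550 · Becker: $220,300 · Halvorsen: $13,250 · Ferraro: $116,250 · Haddad: $203,750

Billable hours total: 5,316.
Pro-rata shares before constraints: Sato 372,078.71; Becker 212,035.35; Halvorsen 12,732.73; Ferraro 147,133.78; Haddad 196,119.43.
Held at cap: Ferraro ($116,250); remaining pool $823,850 reallocated over remaining billable hours 4,484.
Shares after redistribution: Sato 386,570.12 → $386,550; Becker 220,293.52 → $220,300; Halvorsen 13,228.64 → $13,250; Haddad 203,757.73 → $203,750.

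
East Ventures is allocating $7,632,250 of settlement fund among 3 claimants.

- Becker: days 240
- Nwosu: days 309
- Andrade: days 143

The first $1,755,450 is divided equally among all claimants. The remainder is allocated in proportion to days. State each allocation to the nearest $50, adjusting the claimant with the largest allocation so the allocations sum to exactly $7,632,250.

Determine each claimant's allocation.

Becker: $2,623,350 · Nwosu: $3,209,300 · Andrade: $1,799,600

Equal tier: $1,755,450 ÷ 3 = $585,150 apiece.
Remainder $5,876,800 by days (total 692): Becker 2,038,196.53 → $2,038,200; Nwosu 2,624,178.03 → $2,624,200; Andrade 1,214,425.43 → $1,214,450.
Rounding difference −$50 on remainder applied to Nwosu.
Totals: Becker $585,150 + $2,038,200 = $2,623,350; Nwosu $585,150 + $2,624,150 = $3,209,300; Andrade $585,150 + $1,214,450 = $1,799,600.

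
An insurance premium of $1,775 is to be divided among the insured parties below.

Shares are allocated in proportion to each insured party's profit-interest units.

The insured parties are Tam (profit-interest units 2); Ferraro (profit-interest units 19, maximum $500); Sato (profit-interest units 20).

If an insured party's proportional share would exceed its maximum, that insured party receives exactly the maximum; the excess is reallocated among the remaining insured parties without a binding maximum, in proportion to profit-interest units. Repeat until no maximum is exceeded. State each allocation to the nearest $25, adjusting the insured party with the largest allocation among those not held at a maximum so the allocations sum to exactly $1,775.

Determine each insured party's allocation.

Tam: $125; Ferraro: $500; Sato: $1,150

Profit-interest units total: 41.
Unconstrained shares: Tam 86.59; Ferraro 822.56; Sato 865.85.
Cap binds for Ferraro ($500); remaining pool $1,275 reallocated over remaining profit-interest units 22.
Redistributed shares: Tam 115.91 → $125; Sato 1,159.09 → $1,150.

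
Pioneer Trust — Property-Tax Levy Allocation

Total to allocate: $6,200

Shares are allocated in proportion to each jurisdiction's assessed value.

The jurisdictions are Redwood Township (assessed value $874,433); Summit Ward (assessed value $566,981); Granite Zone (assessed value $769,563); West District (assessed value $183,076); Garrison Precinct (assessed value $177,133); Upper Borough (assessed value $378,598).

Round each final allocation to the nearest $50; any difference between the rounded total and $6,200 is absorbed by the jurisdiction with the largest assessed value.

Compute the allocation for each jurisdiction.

Redwood Township: $1,850 | Summit Ward: $1,200 | Granite Zone: $1,600 | West District: $400 | Garrison Precinct: $350 | Upper Borough: $800

Total assessed value = 874,433 + 566,981 + 769,563 + 183,076 + 177,133 + 378,598 = 2,949,784.
Raw shares: Redwood Township 1,837.93; Summit Ward 1,191.71; Granite Zone 1,617.51; West District 384.80; Garrison Precinct 372.31; Upper Borough 795.76.
At nearest $50: Redwood Township $1,850; Summit Ward $1,200; Granite Zone $1,600; West District $400; Garrison Precinct $350; Upper Borough $800. Sum = $6,200.
No rounding difference to absorb.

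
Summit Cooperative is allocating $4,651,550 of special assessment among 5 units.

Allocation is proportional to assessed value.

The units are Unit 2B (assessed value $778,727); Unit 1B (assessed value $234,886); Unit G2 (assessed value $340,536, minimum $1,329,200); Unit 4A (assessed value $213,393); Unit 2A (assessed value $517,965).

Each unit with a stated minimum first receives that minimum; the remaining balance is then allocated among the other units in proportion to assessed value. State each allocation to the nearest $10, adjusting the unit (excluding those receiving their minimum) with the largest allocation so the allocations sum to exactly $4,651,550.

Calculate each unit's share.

Unit 2B: $1,482,670 · Unit 1B: $447,210 · Unit G2: $1,329,200 · Unit 4A: $406,290 · Unit 2A: $986,180

Fund the minimums — Unit G2 $1,329,200. Residual $3,322,350.
Residual split over remaining assessed value 1,744,971: Unit 2B 1,482,662.83 → $1,482,660; Unit 1B 447,212.88 → $447,210; Unit 4A 406,291.13 → $406,290; Unit 2A 986,183.16 → $986,180.
Rounding difference +$10 applied to Unit 2B → $1,482,670.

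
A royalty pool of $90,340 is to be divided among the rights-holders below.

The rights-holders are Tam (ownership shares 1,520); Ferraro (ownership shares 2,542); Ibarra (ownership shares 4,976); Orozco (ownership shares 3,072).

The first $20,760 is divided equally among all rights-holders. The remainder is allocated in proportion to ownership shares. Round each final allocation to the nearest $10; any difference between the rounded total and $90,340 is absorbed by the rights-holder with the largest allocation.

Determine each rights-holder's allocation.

Tam: $13,920; Ferraro: $19,800; Ibarra: $33,780; Orozco: $22,840

First tranche $20,760 split equally: $5,190 each.
Remainder $69,580 by ownership shares (total 12,110): Tam 8,733.41 → $8,730; Ferraro 14,605.48 → $14,610; Ibarra 28,590.43 → $28,590; Orozco 17,650.68 → $17,650.
Totals: Tam $5,190 + $8,730 = $13,920; Ferraro $5,190 + $14,610 = $19,800; Ibarra $5,190 + $28,590 = $33,780; Orozco $5,190 + $17,650 = $22,840.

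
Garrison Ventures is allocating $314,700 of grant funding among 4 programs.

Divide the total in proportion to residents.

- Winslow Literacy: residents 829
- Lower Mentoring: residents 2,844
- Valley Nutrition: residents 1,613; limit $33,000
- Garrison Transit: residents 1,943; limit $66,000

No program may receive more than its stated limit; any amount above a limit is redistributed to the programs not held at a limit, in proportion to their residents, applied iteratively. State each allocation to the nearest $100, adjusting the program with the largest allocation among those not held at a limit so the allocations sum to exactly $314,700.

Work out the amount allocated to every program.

Residents total: 7,229.
Pro-rata shares before constraints: Winslow Literacy 36,088.85; Lower Mentoring 123,807.83; Valley Nutrition 70,218.72; Garrison Transit 84,584.60.
Capped: Valley Nutrition ($33,000), Garrison Transit ($66,000); balance $215,700 reallocated over remaining residents 3,673.
Remaining shares: Winslow Literacy 48,683.72 → $48,700; Lower Mentoring 167,016.28 → $167,000.

Winslow Literacy: $48,700 | Lower Mentoring: $167,000 | Valley Nutrition: $33,000 | Garrison Transit: $66,000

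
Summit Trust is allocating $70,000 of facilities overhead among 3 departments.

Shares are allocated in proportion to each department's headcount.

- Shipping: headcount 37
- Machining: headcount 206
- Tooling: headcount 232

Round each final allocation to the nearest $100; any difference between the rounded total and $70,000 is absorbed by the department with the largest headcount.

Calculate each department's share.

Shipping: $5,500 · Machining: $30,400 · Tooling: $34,100

Total headcount = 475.
Raw shares: Shipping 37/475 × $70,000 = 5,452.63; Machining 206/475 × $70,000 = 30,357.89; Tooling 232/475 × $70,000 = 34,189.47.
Rounded to nearest $100: Shipping $5,500; Machining $30,400; Tooling $34,200. Sum = $70,100.
Difference $70,000 − $70,100 = −$100 applied to largest headcount (Tooling): Tooling becomes $34,100.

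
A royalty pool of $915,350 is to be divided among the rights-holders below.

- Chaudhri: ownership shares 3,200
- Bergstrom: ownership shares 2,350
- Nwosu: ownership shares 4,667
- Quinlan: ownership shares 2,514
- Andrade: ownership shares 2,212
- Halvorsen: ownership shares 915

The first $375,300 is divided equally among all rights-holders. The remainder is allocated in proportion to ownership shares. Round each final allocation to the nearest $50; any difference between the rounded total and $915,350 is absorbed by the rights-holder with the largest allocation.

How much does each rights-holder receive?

First tranche $375,300 split equally: $62,550 each.
Remainder $540,050 by ownership shares (total 15,858): Chaudhri 108,977.17 → $109,000; Bergstrom 80,030.11 → $80,050; Nwosu 158,936.39 → $158,950; Quinlan 85,615.19 → $85,600; Andrade 75,330.47 → $75,350; Halvorsen 31,160.66 → $31,150.
Rounding difference −$50 on remainder applied to Nwosu.
Totals: Chaudhri $62,550 + $109,000 = $171,550; Bergstrom $62,550 + $80,050 = $142,600; Nwosu $62,550 + $158,900 = $221,450; Quinlan $62,550 + $85,600 = $148,150; Andrade $62,550 + $75,350 = $137,900; Halvorsen $62,550 + $31,150 = $93,700.

Chaudhri: $171,550; Bergstrom: $142,600; Nwosu: $221,450; Quinlan: $148,150; Andrade: $137,900; Halvorsen: $93,700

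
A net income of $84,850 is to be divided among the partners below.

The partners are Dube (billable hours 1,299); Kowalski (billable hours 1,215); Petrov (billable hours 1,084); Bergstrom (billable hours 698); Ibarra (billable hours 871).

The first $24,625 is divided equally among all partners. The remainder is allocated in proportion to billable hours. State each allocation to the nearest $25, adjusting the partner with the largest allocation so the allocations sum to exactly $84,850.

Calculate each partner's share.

$24,625 shared equally gives $4,925 per partner.
Remainder $60,225 by billable hours (total 5,167): Dube 15,140.75 → $15,150; Kowalski 14,161.68 → $14,150; Petrov 12,634.78 → $12,625; Bergstrom 8,135.68 → $8,125; Ibarra 10,152.11 → $10,150.
Rounding difference +$25 on remainder applied to Dube.
Totals: Dube $4,925 + $15,175 = $20,100; Kowalski $4,925 + $14,150 = $19,075; Petrov $4,925 + $12,625 = $17,550; Bergstrom $4,925 + $8,125 = $13,050; Ibarra $4,925 + $10,150 = $15,075.

Dube: $20,100 | Kowalski: $19,075 | Petrov: $17,550 | Bergstrom: $13,050 | Ibarra: $15,075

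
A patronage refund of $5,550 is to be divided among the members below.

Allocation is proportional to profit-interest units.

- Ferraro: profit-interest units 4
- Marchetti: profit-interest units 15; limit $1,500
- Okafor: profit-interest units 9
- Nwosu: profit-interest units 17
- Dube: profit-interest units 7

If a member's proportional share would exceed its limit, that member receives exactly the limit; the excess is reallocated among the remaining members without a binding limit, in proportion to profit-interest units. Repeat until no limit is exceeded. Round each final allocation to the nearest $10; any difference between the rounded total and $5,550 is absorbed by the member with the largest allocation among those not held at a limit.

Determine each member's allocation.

Total profit-interest units = 52.
Proportional shares (ignoring caps): Ferraro 426.92; Marchetti 1,600.96; Okafor 960.58; Nwosu 1,814.42; Dube 747.12.
Capped: Marchetti ($1,500); residual $4,050 reallocated over remaining profit-interest units 37.
Shares after redistribution: Ferraro 437.84 → $440; Okafor 985.14 → $990; Nwosu 1,860.81 → $1,860; Dube 766.22 → $770.
Rounding difference −$10 applied to Nwosu → $1,850.

Ferraro: $440; Marchetti: $1,500; Okafor: $990; Nwosu: $1,850; Dube: $770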